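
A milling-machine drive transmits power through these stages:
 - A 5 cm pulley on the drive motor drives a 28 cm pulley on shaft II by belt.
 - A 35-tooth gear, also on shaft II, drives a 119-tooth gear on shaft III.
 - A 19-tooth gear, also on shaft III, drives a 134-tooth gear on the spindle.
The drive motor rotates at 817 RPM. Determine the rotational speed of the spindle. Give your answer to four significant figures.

6.084 RPM

the drive motor → shaft II (belt, 28/5): 817 ÷ 5.6 = 145.89 RPM
shaft II → shaft III (gear mesh, 119/35): 145.89 ÷ 3.4 = 42.91 RPM
shaft III → the spindle (gear mesh, 134/19): 42.91 ÷ 7.0526 = 6.0842 RPM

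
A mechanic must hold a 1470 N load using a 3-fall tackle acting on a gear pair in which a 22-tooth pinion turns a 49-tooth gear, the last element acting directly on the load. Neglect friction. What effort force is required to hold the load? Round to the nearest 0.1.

220.0 N

Block-and-tackle MA = number of supporting rope parts = 3.
Gear pair MA = 49/22 = 2.2273.
Combined ideal MA = 3 × 2.2273 = 6.6818.
Effort = load / MA = 1470 / 6.6818 = 220 N.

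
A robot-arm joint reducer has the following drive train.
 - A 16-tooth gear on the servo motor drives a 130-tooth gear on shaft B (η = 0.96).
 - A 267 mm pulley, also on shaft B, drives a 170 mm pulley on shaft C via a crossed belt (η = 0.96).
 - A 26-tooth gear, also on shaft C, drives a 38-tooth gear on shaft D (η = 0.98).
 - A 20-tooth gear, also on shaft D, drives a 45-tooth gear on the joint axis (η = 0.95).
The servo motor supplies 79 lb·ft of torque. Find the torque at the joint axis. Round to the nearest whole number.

Gear mesh: ratio = 130/16 = 8.125; torque at shaft B = 79 × 8.125 × 0.96 = 616.2 lb·ft.
Belt: ratio = 170/267 = 0.6367; torque at shaft C = 616.2 × 0.6367 × 0.96 = 376.64 lb·ft.
Gear mesh: ratio = 38/26 = 1.4615; torque at shaft D = 376.64 × 1.4615 × 0.98 = 539.47 lb·ft.
Gear mesh: ratio = 45/20 = 2.25; torque at the joint axis = 539.47 × 2.25 × 0.95 = 1153.1 lb·ft.

1153 lb·ft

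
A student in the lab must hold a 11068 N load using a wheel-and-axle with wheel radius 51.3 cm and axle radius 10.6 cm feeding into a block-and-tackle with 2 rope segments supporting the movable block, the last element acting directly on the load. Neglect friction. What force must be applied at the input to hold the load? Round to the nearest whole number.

Wheel-and-axle MA = R/r = 51.3/10.6 = 4.8396.
Block-and-tackle MA = number of supporting rope parts = 2.
Combined ideal MA = 4.8396 × 2 = 9.6792.
Effort = load / MA = 11068 / 9.6792 = 1143.5 N.

1143 N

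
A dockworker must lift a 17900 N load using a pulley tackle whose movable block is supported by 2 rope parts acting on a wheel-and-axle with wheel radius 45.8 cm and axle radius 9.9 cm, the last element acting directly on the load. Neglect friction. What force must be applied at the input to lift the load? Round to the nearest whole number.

1935 N

Block-and-tackle MA = number of supporting rope parts = 2.
Wheel-and-axle MA = R/r = 45.8/9.9 = 4.6263.
Combined ideal MA = 2 × 4.6263 = 9.2525.
Effort = load / MA = 17900 / 9.2525 = 1934.6 N.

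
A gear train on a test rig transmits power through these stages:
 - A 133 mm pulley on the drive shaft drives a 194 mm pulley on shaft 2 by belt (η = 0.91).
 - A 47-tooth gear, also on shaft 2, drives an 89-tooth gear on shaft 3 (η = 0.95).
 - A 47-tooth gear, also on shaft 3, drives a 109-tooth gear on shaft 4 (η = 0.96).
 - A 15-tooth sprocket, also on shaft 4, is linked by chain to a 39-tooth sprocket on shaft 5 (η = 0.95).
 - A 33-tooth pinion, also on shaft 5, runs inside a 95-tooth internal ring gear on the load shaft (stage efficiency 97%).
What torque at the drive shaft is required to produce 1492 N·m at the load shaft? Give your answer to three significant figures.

40.7 N·m

Overall ratio R = 1.4586 × 1.8936 × 2.3191 × 2.6 × 2.8788 = 47.946; overall efficiency η = 0.91 × 0.95 × 0.96 × 0.95 × 0.97 = 0.7648.
Input torque = output torque / (R × η) = 1492 / (47.946 × 0.7648) = 40.69 N·m.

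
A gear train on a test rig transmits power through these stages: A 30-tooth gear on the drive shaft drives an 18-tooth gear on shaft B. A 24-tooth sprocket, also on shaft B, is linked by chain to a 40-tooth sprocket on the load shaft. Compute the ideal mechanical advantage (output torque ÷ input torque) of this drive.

1

Each stage contributes driven/driver: gear mesh 18/30 = 0.6, chain 40/24 = 1.6667.
Overall: 0.6 × 1.6667 = 1.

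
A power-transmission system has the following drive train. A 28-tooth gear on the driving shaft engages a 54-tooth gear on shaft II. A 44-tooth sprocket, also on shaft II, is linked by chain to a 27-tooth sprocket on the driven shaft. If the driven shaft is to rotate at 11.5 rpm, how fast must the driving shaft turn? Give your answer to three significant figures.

Overall ratio R = 1.9286 × 0.61364 = 1.1834.
Required input speed = output speed × R = 11.5 × 1.1834 = 13.61 rpm.

13.6 rpm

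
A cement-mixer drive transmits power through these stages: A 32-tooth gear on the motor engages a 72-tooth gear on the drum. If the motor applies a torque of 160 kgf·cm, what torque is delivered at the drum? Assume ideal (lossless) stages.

gear mesh 72/32 = 2.25 → τ = 160·2.25 = 360 kgf·cm

360 kgf·cm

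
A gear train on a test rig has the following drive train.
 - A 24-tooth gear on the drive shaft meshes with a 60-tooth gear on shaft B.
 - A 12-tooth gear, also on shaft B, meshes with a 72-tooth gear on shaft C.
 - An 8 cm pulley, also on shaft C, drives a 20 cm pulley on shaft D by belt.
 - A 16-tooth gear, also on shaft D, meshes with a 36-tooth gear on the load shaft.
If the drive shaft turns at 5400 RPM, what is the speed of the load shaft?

gear mesh 60/24 = 2.5 → 5400/2.5 = 2160 RPM
gear mesh 72/12 = 6 → 2160/6 = 360 RPM
belt 20/8 = 2.5 → 360/2.5 = 144 RPM
gear mesh 36/16 = 2.25 → 144/2.25 = 64 RPM

64 RPM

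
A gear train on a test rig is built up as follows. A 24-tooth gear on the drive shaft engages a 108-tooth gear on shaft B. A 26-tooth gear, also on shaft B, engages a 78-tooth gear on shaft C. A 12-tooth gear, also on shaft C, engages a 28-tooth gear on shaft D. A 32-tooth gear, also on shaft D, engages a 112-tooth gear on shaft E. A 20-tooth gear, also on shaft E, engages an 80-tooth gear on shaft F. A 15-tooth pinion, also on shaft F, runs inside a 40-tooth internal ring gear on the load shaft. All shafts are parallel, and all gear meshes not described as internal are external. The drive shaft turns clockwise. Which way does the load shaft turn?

the drive shaft → shaft B: external mesh, 1 reversal → CCW.
shaft B → shaft C: external mesh, 1 reversal → CW.
shaft C → shaft D: external mesh, 1 reversal → CCW.
shaft D → shaft E: external mesh, 1 reversal → CW.
shaft E → shaft F: external mesh, 1 reversal → CCW.
shaft F → the load shaft: internal mesh, same direction → CCW.
5 reversals in total — an odd number — so the load shaft turns opposite to the drive shaft.

anticlockwise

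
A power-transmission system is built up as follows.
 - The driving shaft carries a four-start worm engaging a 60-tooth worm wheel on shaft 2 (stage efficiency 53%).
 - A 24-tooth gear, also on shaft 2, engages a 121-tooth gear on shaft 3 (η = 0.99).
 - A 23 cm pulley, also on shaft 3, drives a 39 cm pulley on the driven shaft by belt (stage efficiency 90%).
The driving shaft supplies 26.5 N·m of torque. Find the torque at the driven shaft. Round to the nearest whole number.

1605 N·m

After the worm (60/4): 26.5 × 15 × 0.53 = 210.68 N·m
After the gear mesh (121/24): 210.68 × 5.0417 × 0.99 = 1051.5 N·m
After the belt (39/23): 1051.5 × 1.6957 × 0.90 = 1604.7 N·m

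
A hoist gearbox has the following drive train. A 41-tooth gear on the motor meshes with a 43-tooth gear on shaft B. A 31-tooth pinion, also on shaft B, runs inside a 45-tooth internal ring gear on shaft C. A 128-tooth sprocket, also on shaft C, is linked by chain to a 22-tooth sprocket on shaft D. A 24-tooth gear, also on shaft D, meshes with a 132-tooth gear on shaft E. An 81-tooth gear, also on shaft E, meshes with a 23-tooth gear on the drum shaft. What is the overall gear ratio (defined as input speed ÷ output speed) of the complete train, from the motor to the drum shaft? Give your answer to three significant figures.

Each stage contributes driven/driver: gear mesh 43/41 = 1.0488, internal gear 45/31 = 1.4516, chain 22/128 = 0.17188, gear mesh 132/24 = 5.5, gear mesh 23/81 = 0.28395.
Overall: 1.0488 × 1.4516 × 0.17188 × 5.5 × 0.28395 = 0.40865.

0.409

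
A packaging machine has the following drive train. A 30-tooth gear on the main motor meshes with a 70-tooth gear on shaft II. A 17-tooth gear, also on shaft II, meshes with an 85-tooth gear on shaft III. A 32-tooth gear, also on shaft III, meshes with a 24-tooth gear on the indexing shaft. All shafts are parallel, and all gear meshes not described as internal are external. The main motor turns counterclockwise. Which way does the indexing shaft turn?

clockwise

the main motor → shaft II: external mesh, 1 reversal → CW.
shaft II → shaft III: external mesh, 1 reversal → CCW.
shaft III → the indexing shaft: external mesh, 1 reversal → CW.
3 reversals in total — an odd number — so the indexing shaft turns opposite to the main motor.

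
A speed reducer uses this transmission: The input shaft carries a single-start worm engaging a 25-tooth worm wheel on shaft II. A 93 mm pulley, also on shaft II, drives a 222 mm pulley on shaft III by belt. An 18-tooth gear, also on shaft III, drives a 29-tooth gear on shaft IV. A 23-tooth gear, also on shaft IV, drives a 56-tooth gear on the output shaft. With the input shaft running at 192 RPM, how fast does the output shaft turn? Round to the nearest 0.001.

worm 25/1 = 25 → 192/25 = 7.68 RPM
belt 222/93 = 2.3871 → 7.68/2.3871 = 3.2173 RPM
gear mesh 29/18 = 1.6111 → 3.2173/1.6111 = 1.9969 RPM
gear mesh 56/23 = 2.4348 → 1.9969/2.4348 = 0.82017 RPM

0.820 RPM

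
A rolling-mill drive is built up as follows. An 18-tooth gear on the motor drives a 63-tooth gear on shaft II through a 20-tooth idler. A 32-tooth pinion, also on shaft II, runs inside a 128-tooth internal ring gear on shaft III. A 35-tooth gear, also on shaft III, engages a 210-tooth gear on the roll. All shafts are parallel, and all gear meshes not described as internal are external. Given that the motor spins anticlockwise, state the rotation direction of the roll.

the motor → shaft II: driver → idler → driven is 2 external meshes, 2 reversals → CCW.
shaft II → shaft III: internal mesh, same direction → CCW.
shaft III → the roll: external mesh, 1 reversal → CW.
3 reversals in total — an odd number — so the roll turns opposite to the motor.

clockwise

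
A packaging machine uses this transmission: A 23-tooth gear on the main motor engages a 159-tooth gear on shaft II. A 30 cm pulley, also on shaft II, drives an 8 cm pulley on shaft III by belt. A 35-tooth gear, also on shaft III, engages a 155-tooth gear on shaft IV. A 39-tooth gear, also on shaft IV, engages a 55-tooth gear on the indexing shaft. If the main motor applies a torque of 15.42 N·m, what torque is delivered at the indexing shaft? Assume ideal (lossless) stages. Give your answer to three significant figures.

178 N·m

gear mesh 159/23 = 6.913 → τ = 15.42·6.913 = 106.6 N·m
belt 8/30 = 0.26667 → τ = 106.6·0.26667 = 28.426 N·m
gear mesh 155/35 = 4.4286 → τ = 28.426·4.4286 = 125.89 N·m
gear mesh 55/39 = 1.4103 → τ = 125.89·1.4103 = 177.54 N·m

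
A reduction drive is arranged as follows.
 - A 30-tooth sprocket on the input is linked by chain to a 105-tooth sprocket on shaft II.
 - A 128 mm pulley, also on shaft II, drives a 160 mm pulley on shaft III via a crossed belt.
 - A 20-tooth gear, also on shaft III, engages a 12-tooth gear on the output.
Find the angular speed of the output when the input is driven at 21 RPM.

Chain: ratio = 105/30 = 3.5, so shaft II turns at 21 / 3.5 = 6 RPM.
Belt: ratio = 160/128 = 1.25, so shaft III turns at 6 / 1.25 = 4.8 RPM.
Gear mesh: ratio = 12/20 = 0.6, so the output turns at 4.8 / 0.6 = 8 RPM.

8 RPM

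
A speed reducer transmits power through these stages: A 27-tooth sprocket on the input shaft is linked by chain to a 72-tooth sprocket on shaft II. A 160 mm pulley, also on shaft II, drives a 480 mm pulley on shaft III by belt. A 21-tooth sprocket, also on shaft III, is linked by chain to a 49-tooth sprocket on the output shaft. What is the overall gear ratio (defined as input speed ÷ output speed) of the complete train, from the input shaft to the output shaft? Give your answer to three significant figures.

18.7

Each stage contributes driven/driver: chain 72/27 = 2.6667, belt 480/160 = 3, chain 49/21 = 2.3333.
Overall: 2.6667 × 3 × 2.3333 = 18.667.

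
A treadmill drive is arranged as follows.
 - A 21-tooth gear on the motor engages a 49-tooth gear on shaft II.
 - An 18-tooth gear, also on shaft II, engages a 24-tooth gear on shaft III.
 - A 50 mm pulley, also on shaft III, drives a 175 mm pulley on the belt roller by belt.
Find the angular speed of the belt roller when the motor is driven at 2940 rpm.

270 rpm

gear mesh 49/21 = 2.3333 → 2940/2.3333 = 1260 rpm
gear mesh 24/18 = 1.3333 → 1260/1.3333 = 945 rpm
belt 175/50 = 3.5 → 945/3.5 = 270 rpm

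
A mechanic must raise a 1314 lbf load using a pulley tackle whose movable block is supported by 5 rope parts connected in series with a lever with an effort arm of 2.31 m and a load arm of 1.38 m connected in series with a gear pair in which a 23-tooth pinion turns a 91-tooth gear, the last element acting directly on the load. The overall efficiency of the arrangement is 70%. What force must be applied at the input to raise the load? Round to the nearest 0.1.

Block-and-tackle MA = number of supporting rope parts = 5.
Lever MA = effort arm / load arm = 2.31/1.38 = 1.6739.
Gear pair MA = 91/23 = 3.9565.
Combined ideal MA = 5 × 1.6739 × 3.9565 = 33.114.
Actual MA = 33.114 × 0.70 = 23.18.
Effort = load / actual MA = 1314 / 23.18 = 56.687 lbf.

56.7 lbf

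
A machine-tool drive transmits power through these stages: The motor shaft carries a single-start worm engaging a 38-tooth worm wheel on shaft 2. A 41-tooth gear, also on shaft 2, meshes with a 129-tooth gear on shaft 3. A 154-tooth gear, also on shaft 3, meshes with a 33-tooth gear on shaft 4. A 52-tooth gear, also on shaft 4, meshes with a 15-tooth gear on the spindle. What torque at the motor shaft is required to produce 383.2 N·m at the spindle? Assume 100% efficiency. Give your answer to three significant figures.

51.9 N·m

Overall ratio R = 38 × 3.1463 × 0.21429 × 0.28846 = 7.3904.
Input torque = output torque / R = 383.2 / 7.3904 = 51.851 N·m.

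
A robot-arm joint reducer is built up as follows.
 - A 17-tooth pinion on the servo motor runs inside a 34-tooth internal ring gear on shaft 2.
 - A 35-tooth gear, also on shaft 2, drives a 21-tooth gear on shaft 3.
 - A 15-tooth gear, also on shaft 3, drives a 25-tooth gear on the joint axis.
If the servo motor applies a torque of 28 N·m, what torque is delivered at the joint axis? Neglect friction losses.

56 N·m

Internal gear: ratio = 34/17 = 2; torque at shaft 2 = 28 × 2 = 56 N·m.
Gear mesh: ratio = 21/35 = 0.6; torque at shaft 3 = 56 × 0.6 = 33.6 N·m.
Gear mesh: ratio = 25/15 = 1.6667; torque at the joint axis = 33.6 × 1.6667 = 56 N·m.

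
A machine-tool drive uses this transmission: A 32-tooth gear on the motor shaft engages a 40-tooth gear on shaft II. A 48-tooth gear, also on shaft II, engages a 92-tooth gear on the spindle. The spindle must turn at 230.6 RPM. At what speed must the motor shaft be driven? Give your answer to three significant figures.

Overall ratio R = 1.25 × 1.9167 = 2.3958.
Required input speed = output speed × R = 230.6 × 2.3958 = 552.48 RPM.

552 RPM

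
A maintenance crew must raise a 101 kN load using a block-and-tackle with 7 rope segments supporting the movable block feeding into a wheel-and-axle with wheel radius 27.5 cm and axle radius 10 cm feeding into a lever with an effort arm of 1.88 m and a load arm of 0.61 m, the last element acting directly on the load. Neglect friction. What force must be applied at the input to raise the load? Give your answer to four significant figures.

1.702 kN

Block-and-tackle MA = number of supporting rope parts = 7.
Wheel-and-axle MA = R/r = 27.5/10 = 2.75.
Lever MA = effort arm / load arm = 1.88/0.61 = 3.082.
Combined ideal MA = 7 × 2.75 × 3.082 = 59.328.
Effort = load / MA = 101 / 59.328 = 1.7024 kN.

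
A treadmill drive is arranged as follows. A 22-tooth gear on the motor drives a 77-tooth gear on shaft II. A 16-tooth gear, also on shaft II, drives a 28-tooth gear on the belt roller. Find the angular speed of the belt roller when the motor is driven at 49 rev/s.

8 rev/s

gear mesh 77/22 = 3.5 → 49/3.5 = 14 rev/s
gear mesh 28/16 = 1.75 → 14/1.75 = 8 rev/s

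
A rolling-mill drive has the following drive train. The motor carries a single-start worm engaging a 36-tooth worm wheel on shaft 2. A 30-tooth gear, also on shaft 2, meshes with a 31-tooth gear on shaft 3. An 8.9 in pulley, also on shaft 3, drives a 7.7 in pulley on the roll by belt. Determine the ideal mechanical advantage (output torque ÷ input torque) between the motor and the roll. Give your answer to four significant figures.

Each stage contributes driven/driver: worm 36/1 = 36, gear mesh 31/30 = 1.0333, belt 7.7/8.9 = 0.86517.
Overall: 36 × 1.0333 × 0.86517 = 32.184.

32.18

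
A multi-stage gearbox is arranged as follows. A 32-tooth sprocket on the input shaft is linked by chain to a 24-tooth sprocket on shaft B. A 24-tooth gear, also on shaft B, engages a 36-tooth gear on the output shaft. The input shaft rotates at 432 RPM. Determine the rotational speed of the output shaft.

chain 24/32 = 0.75 → 432/0.75 = 576 RPM
gear mesh 36/24 = 1.5 → 576/1.5 = 384 RPM

384 RPM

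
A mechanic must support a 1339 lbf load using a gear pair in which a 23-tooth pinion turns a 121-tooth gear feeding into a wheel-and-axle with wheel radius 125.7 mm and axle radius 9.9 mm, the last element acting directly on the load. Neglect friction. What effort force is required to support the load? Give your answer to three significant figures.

20.0 lbf

Gear pair MA = 121/23 = 5.2609.
Wheel-and-axle MA = R/r = 125.7/9.9 = 12.697.
Combined ideal MA = 5.2609 × 12.697 = 66.797.
Effort = load / MA = 1339 / 66.797 = 20.046 lbf.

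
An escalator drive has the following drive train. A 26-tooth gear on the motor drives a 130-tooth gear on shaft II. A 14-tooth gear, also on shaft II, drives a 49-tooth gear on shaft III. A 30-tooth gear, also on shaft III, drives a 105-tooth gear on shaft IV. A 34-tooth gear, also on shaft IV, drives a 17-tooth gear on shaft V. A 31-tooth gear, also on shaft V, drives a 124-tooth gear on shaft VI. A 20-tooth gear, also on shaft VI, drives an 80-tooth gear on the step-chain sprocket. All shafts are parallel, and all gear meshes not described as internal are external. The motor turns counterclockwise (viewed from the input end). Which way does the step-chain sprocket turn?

counterclockwise

the motor → shaft II: external mesh, 1 reversal → CW.
shaft II → shaft III: external mesh, 1 reversal → CCW.
shaft III → shaft IV: external mesh, 1 reversal → CW.
shaft IV → shaft V: external mesh, 1 reversal → CCW.
shaft V → shaft VI: external mesh, 1 reversal → CW.
shaft VI → the step-chain sprocket: external mesh, 1 reversal → CCW.
6 reversals in total — an even number — so the step-chain sprocket turns the same way as the motor.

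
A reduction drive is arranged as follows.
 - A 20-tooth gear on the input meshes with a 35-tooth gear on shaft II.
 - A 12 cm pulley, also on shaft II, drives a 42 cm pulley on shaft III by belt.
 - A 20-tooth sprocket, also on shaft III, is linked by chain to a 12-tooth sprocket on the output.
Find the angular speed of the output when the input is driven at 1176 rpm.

gear mesh 35/20 = 1.75 → 1176/1.75 = 672 rpm
belt 42/12 = 3.5 → 672/3.5 = 192 rpm
chain 12/20 = 0.6 → 192/0.6 = 320 rpm

320 rpm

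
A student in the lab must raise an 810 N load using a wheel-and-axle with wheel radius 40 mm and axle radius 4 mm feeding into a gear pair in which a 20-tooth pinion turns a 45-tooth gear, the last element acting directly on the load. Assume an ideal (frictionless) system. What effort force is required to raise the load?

36 N

Wheel-and-axle MA = R/r = 40/4 = 10.
Gear pair MA = 45/20 = 2.25.
Combined ideal MA = 10 × 2.25 = 22.5.
Effort = load / MA = 810 / 22.5 = 36 N.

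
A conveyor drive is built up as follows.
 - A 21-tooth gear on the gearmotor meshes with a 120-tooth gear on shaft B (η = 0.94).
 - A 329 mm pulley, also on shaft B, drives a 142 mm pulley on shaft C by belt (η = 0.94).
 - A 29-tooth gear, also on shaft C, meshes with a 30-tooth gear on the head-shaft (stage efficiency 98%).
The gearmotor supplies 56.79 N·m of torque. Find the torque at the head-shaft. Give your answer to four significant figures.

gear mesh 120/21 = 5.7143 → τ = 56.79·5.7143·0.94 = 305.04 N·m
belt 142/329 = 0.43161 → τ = 305.04·0.43161·0.94 = 123.76 N·m
gear mesh 30/29 = 1.0345 → τ = 123.76·1.0345·0.98 = 125.47 N·m

125.5 N·m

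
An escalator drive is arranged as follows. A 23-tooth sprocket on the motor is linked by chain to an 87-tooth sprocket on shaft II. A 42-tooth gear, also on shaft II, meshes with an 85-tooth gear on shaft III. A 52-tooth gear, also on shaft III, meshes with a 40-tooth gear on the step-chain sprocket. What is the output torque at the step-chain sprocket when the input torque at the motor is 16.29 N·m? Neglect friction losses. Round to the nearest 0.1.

Chain: ratio = 87/23 = 3.7826; torque at shaft II = 16.29 × 3.7826 = 61.619 N·m.
Gear mesh: ratio = 85/42 = 2.0238; torque at shaft III = 61.619 × 2.0238 = 124.7 N·m.
Gear mesh: ratio = 40/52 = 0.76923; torque at the step-chain sprocket = 124.7 × 0.76923 = 95.927 N·m.

95.9 N·m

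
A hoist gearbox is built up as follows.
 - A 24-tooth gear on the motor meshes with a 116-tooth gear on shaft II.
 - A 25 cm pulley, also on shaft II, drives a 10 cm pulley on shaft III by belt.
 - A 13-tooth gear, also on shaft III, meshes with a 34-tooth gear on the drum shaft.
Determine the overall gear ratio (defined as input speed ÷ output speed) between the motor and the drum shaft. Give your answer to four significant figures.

5.056

Each stage contributes driven/driver: gear mesh 116/24 = 4.8333, belt 10/25 = 0.4, gear mesh 34/13 = 2.6154.
Overall: 4.8333 × 0.4 × 2.6154 = 5.0564.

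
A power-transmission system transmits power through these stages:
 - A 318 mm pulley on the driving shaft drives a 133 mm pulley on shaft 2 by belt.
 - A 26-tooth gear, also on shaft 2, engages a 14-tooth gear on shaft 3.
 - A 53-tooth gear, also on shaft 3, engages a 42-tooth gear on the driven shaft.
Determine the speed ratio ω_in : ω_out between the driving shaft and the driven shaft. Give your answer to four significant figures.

Each stage contributes driven/driver: belt 133/318 = 0.41824, gear mesh 14/26 = 0.53846, gear mesh 42/53 = 0.79245.
Overall: 0.41824 × 0.53846 × 0.79245 = 0.17846.

0.1785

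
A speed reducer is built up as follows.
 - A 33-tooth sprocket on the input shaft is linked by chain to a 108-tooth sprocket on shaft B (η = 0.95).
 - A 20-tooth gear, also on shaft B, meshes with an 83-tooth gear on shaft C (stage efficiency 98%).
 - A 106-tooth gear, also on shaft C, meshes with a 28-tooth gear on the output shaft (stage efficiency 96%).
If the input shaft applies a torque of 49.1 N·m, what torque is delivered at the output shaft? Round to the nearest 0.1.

chain 108/33 = 3.2727 → τ = 49.1·3.2727·0.95 = 152.66 N·m
gear mesh 83/20 = 4.15 → τ = 152.66·4.15·0.98 = 620.85 N·m
gear mesh 28/106 = 0.26415 → τ = 620.85·0.26415·0.96 = 157.44 N·m

157.4 N·m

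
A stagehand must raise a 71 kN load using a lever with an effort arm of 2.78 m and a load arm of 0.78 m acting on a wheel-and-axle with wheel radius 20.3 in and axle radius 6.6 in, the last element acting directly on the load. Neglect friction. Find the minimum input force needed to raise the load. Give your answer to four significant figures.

6.477 kN

Lever MA = effort arm / load arm = 2.78/0.78 = 3.5641.
Wheel-and-axle MA = R/r = 20.3/6.6 = 3.0758.
Combined ideal MA = 3.5641 × 3.0758 = 10.962.
Effort = load / MA = 71 / 10.962 = 6.4767 kN.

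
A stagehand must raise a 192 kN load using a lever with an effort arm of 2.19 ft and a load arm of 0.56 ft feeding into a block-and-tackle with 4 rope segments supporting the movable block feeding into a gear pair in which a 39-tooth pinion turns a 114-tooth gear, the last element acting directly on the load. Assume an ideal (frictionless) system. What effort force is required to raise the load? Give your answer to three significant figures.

4.20 kN

Lever MA = effort arm / load arm = 2.19/0.56 = 3.9107.
Block-and-tackle MA = number of supporting rope parts = 4.
Gear pair MA = 114/39 = 2.9231.
Combined ideal MA = 3.9107 × 4 × 2.9231 = 45.725.
Effort = load / MA = 192 / 45.725 = 4.199 kN.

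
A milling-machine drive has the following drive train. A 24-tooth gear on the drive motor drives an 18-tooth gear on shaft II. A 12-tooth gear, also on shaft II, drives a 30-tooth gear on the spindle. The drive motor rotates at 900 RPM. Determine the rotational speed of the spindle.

Gear mesh: ratio = 18/24 = 0.75, so shaft II turns at 900 / 0.75 = 1200 RPM.
Gear mesh: ratio = 30/12 = 2.5, so the spindle turns at 1200 / 2.5 = 480 RPM.

480 RPM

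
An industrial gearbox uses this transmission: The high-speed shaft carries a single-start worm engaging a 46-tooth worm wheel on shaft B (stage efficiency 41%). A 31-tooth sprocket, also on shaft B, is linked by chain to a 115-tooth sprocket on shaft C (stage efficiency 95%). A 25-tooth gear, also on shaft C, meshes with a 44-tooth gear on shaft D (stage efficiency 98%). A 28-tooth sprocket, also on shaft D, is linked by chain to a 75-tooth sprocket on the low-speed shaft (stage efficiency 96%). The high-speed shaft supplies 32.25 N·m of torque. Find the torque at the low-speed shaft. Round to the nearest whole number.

Worm: ratio = 46/1 = 46; torque at shaft B = 32.25 × 46 × 0.41 = 608.24 N·m.
Chain: ratio = 115/31 = 3.7097; torque at shaft C = 608.24 × 3.7097 × 0.95 = 2143.5 N·m.
Gear mesh: ratio = 44/25 = 1.76; torque at shaft D = 2143.5 × 1.76 × 0.98 = 3697.2 N·m.
Chain: ratio = 75/28 = 2.6786; torque at the low-speed shaft = 3697.2 × 2.6786 × 0.96 = 9507 N·m.

9507 N·m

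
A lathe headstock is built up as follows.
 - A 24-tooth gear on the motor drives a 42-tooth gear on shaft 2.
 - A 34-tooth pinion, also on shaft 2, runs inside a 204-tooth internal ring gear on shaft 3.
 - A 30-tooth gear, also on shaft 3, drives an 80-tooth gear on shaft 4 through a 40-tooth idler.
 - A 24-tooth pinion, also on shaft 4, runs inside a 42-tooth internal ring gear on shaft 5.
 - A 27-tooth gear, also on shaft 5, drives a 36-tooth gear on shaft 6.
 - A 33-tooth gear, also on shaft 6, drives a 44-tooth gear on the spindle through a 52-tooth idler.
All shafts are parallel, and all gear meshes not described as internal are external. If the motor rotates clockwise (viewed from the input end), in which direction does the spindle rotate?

the motor → shaft 2: external mesh, 1 reversal → CCW.
shaft 2 → shaft 3: internal mesh, same direction → CCW.
shaft 3 → shaft 4: driver → idler → driven is 2 external meshes, 2 reversals → CCW.
shaft 4 → shaft 5: internal mesh, same direction → CCW.
shaft 5 → shaft 6: external mesh, 1 reversal → CW.
shaft 6 → the spindle: driver → idler → driven is 2 external meshes, 2 reversals → CW.
6 reversals in total — an even number — so the spindle turns the same way as the motor.

clockwise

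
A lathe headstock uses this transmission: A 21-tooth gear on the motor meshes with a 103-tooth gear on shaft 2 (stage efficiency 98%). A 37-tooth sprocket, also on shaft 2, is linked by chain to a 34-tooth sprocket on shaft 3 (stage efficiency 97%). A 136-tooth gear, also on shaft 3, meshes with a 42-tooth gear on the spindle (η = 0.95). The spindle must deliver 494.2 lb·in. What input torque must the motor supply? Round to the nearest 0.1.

393.2 lb·in

Overall ratio R = 4.9048 × 0.91892 × 0.30882 = 1.3919; overall efficiency η = 0.98 × 0.97 × 0.95 = 0.9031.
Input torque = output torque / (R × η) = 494.2 / (1.3919 × 0.9031) = 393.17 lb·in.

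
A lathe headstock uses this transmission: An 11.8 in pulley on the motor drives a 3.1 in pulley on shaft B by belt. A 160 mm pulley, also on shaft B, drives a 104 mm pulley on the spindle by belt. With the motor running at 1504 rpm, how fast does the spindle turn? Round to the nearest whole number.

belt 3.1/11.8 = 0.26271 → 1504/0.26271 = 5724.9 rpm
belt 104/160 = 0.65 → 5724.9/0.65 = 8807.5 rpm

8808 rpm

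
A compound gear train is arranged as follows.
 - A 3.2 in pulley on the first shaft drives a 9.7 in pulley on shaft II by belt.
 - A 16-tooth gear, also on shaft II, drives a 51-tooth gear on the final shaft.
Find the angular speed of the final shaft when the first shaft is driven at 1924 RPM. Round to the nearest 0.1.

199.1 RPM

the first shaft → shaft II (belt, 9.7/3.2): 1924 ÷ 3.0312 = 634.72 RPM
shaft II → the final shaft (gear mesh, 51/16): 634.72 ÷ 3.1875 = 199.13 RPM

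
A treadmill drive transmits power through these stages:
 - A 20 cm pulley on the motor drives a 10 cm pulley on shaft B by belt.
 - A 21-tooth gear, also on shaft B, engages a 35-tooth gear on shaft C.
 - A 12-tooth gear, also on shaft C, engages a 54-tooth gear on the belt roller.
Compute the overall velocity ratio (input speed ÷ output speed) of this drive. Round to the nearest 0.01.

3.75

Each stage contributes driven/driver: belt 10/20 = 0.5, gear mesh 35/21 = 1.6667, gear mesh 54/12 = 4.5.
Overall: 0.5 × 1.6667 × 4.5 = 3.75.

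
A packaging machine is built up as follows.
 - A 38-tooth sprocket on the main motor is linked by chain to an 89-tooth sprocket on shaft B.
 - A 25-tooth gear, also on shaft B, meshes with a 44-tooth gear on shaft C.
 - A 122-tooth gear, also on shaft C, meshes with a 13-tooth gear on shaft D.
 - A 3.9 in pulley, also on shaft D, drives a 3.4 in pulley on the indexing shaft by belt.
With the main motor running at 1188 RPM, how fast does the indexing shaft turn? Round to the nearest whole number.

3102 RPM

chain 89/38 = 2.3421 → 1188/2.3421 = 507.24 RPM
gear mesh 44/25 = 1.76 → 507.24/1.76 = 288.2 RPM
gear mesh 13/122 = 0.10656 → 288.2/0.10656 = 2704.7 RPM
belt 3.4/3.9 = 0.87179 → 2704.7/0.87179 = 3102.4 RPM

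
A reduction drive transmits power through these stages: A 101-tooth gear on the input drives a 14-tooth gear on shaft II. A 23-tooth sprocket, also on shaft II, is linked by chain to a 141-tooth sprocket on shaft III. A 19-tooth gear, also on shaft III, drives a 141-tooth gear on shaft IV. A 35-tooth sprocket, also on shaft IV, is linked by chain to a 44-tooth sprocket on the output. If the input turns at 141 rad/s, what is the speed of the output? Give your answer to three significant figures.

17.8 rad/s

gear mesh 14/101 = 0.13861 → 141/0.13861 = 1017.2 rad/s
chain 141/23 = 6.1304 → 1017.2/6.1304 = 165.93 rad/s
gear mesh 141/19 = 7.4211 → 165.93/7.4211 = 22.359 rad/s
chain 44/35 = 1.2571 → 22.359/1.2571 = 17.786 rad/s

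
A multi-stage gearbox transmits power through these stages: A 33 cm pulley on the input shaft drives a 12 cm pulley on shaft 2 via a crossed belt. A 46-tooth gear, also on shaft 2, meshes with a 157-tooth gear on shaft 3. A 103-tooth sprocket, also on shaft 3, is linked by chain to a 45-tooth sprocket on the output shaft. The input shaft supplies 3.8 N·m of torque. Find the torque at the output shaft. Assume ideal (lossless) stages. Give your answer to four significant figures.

belt 12/33 = 0.36364 → τ = 3.8·0.36364 = 1.3818 N·m
gear mesh 157/46 = 3.413 → τ = 1.3818·3.413 = 4.7162 N·m
chain 45/103 = 0.43689 → τ = 4.7162·0.43689 = 2.0605 N·m

2.060 N·m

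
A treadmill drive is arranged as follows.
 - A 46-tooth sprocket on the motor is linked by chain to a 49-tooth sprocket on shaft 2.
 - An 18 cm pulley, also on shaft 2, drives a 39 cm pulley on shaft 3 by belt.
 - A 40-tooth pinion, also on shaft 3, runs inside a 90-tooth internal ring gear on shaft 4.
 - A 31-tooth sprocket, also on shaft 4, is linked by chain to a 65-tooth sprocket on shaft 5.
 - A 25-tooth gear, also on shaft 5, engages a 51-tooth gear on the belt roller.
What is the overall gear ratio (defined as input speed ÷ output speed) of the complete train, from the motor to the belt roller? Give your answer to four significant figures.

Each stage contributes driven/driver: chain 49/46 = 1.0652, belt 39/18 = 2.1667, internal gear 90/40 = 2.25, chain 65/31 = 2.0968, gear mesh 51/25 = 2.04.
Overall: 1.0652 × 2.1667 × 2.25 × 2.0968 × 2.04 = 22.212.

22.21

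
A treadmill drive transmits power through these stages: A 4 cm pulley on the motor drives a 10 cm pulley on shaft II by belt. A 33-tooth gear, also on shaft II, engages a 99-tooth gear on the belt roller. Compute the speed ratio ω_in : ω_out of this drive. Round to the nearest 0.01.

Each stage contributes driven/driver: belt 10/4 = 2.5, gear mesh 99/33 = 3.
Overall: 2.5 × 3 = 7.5.

7.50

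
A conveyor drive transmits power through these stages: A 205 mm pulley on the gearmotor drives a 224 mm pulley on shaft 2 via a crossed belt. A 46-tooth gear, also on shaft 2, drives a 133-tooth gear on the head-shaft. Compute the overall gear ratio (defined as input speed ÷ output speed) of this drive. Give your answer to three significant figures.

Each stage contributes driven/driver: belt 224/205 = 1.0927, gear mesh 133/46 = 2.8913.
Overall: 1.0927 × 2.8913 = 3.1593.

3.16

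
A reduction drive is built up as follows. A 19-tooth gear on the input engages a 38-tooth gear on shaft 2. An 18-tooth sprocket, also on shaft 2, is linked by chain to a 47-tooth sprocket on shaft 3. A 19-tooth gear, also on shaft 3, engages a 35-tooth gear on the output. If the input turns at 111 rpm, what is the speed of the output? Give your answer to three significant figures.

11.5 rpm

the input → shaft 2 (gear mesh, 38/19): 111 ÷ 2 = 55.5 rpm
shaft 2 → shaft 3 (chain, 47/18): 55.5 ÷ 2.6111 = 21.255 rpm
shaft 3 → the output (gear mesh, 35/19): 21.255 ÷ 1.8421 = 11.539 rpm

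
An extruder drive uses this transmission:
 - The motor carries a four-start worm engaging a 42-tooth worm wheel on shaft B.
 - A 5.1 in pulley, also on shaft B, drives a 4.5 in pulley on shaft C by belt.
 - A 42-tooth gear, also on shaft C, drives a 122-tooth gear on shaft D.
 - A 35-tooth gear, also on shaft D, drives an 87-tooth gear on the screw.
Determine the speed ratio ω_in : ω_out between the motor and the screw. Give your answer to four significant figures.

66.89

Each stage contributes driven/driver: worm 42/4 = 10.5, belt 4.5/5.1 = 0.88235, gear mesh 122/42 = 2.9048, gear mesh 87/35 = 2.4857.
Overall: 10.5 × 0.88235 × 2.9048 × 2.4857 = 66.895.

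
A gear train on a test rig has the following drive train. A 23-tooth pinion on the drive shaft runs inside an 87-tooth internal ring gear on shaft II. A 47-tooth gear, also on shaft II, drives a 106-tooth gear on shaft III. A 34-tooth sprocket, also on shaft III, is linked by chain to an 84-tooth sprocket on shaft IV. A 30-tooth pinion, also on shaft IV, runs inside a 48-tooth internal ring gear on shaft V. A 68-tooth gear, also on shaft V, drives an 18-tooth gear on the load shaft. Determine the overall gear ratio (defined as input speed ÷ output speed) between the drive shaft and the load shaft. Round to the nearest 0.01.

Each stage contributes driven/driver: internal gear 87/23 = 3.7826, gear mesh 106/47 = 2.2553, chain 84/34 = 2.4706, internal gear 48/30 = 1.6, gear mesh 18/68 = 0.26471.
Overall: 3.7826 × 2.2553 × 2.4706 × 1.6 × 0.26471 = 8.9265.

8.93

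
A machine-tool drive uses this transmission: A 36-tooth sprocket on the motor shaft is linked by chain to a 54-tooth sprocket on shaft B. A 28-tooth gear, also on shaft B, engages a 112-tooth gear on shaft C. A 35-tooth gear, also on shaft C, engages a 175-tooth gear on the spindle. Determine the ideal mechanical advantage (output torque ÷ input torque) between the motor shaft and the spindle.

Each stage contributes driven/driver: chain 54/36 = 1.5, gear mesh 112/28 = 4, gear mesh 175/35 = 5.
Overall: 1.5 × 4 × 5 = 30.

30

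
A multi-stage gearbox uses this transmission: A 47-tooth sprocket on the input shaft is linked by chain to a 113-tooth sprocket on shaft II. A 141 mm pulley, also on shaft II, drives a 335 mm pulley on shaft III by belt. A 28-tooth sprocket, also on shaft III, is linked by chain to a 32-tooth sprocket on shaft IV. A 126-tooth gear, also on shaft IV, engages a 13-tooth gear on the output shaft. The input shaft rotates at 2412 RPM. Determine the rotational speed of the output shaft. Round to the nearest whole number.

Chain: ratio = 113/47 = 2.4043, so shaft II turns at 2412 / 2.4043 = 1003.2 RPM.
Belt: ratio = 335/141 = 2.3759, so shaft III turns at 1003.2 / 2.3759 = 422.25 RPM.
Chain: ratio = 32/28 = 1.1429, so shaft IV turns at 422.25 / 1.1429 = 369.47 RPM.
Gear mesh: ratio = 13/126 = 0.10317, so the output shaft turns at 369.47 / 0.10317 = 3581 RPM.

3581 RPM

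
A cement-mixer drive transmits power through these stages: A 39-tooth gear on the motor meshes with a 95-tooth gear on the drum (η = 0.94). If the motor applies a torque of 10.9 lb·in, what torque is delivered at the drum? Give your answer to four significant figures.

After the gear mesh (95/39): 10.9 × 2.4359 × 0.94 = 24.958 lb·in

24.96 lb·in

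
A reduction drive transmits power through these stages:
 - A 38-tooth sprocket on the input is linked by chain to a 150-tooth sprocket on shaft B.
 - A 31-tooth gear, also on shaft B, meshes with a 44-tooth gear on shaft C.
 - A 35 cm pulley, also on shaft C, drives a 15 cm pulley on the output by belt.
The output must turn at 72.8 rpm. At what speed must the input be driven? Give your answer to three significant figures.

175 rpm

Overall ratio R = 3.9474 × 1.4194 × 0.42857 = 2.4012.
Required input speed = output speed × R = 72.8 × 2.4012 = 174.8 rpm.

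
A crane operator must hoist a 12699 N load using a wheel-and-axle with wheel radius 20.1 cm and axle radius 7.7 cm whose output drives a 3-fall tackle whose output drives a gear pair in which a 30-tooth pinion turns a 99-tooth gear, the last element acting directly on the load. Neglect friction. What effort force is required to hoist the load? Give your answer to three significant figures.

491 N

Wheel-and-axle MA = R/r = 20.1/7.7 = 2.6104.
Block-and-tackle MA = number of supporting rope parts = 3.
Gear pair MA = 99/30 = 3.3.
Combined ideal MA = 2.6104 × 3 × 3.3 = 25.843.
Effort = load / MA = 12699 / 25.843 = 491.39 N.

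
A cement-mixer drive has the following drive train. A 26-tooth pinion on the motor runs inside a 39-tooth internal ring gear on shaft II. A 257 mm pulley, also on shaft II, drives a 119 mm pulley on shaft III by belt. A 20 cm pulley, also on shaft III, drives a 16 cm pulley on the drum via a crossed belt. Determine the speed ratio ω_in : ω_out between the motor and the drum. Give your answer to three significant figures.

0.556

Each stage contributes driven/driver: internal gear 39/26 = 1.5, belt 119/257 = 0.46304, belt 16/20 = 0.8.
Overall: 1.5 × 0.46304 × 0.8 = 0.55564.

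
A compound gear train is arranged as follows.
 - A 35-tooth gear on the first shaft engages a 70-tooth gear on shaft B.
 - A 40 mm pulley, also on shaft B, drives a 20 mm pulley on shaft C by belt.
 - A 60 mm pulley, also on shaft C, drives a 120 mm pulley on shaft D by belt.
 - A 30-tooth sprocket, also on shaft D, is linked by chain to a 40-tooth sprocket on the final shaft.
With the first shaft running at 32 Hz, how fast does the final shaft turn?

gear mesh 70/35 = 2 → 32/2 = 16 Hz
belt 20/40 = 0.5 → 16/0.5 = 32 Hz
belt 120/60 = 2 → 32/2 = 16 Hz
chain 40/30 = 1.3333 → 16/1.3333 = 12 Hz

12 Hz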